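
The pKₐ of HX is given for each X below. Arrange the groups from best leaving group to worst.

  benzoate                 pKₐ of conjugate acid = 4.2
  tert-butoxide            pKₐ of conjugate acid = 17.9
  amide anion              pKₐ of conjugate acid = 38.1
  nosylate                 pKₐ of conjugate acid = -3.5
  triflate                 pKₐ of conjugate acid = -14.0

Lower conjugate-acid pKₐ ⇒ weaker base ⇒ better leaving group.
Sorting by the given values: triflate (-14.0), nosylate (-3.5), benzoate (4.2), tert-butoxide (17.9), amide anion (38.1).

triflate > nosylate > benzoate > tert-butoxide > amide anion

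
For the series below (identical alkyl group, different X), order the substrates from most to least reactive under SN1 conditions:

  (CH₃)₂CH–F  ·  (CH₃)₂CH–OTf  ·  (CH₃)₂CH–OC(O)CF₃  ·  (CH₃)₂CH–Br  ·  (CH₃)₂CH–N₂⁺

Same R in every case — rank the leaving groups.
A good leaving group is a weak base: the lower the pKₐ of its conjugate acid, the more readily it departs.
(CH₃)₂CH–N₂⁺ loses N₂: no meaningful conjugate acid; N₂ departs as an exceptionally stable neutral molecule
(CH₃)₂CH–OTf loses OTf⁻: pKₐ(CF₃SO₃H (triflic acid)) ≈ -14
(CH₃)₂CH–Br loses Br⁻: pKₐ(HBr) ≈ -9
(CH₃)₂CH–OC(O)CF₃ loses CF₃COO⁻: pKₐ(CF₃COOH) ≈ 0.2
(CH₃)₂CH–F loses F⁻: pKₐ(HF) ≈ 3.2

(CH₃)₂CH–N₂⁺ > (CH₃)₂CH–OTf > (CH₃)₂CH–Br > (CH₃)₂CH–OC(O)CF₃ > (CH₃)₂CH–F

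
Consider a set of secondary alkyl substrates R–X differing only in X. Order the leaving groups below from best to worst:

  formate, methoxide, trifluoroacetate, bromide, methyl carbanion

Leaving-group ability tracks the stability of the departed species; conjugate-acid pKₐ is the usual yardstick (lower pKₐ → better LG).
bromide: pKₐ(HBr) ≈ -9
trifluoroacetate: pKₐ(CF₃COOH) ≈ 0.2
formate: pKₐ(HCOOH) ≈ 3.8
methoxide: pKₐ(CH₃OH) ≈ 15.5
methyl carbanion: pKₐ(CH₄) ≈ 48

bromide > trifluoroacetate > formate > methoxide > methyl carbanion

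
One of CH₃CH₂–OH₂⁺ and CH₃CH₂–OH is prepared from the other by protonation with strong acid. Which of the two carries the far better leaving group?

CH₃CH₂–OH₂⁺

From CH₃CH₂–OH the departing group would be OH⁻ (pKₐ(H₂O) ≈ 15.7). Strong base; essentially never leaves without prior activation.
From CH₃CH₂–OH₂⁺ the leaving group is H₂O (pKₐ(H₃O⁺) ≈ -1.7). Neutral; leaves from a protonated alcohol (R–OH₂⁺).
Protonation with strong acid works by converting the leaving group from hydroxide to neutral water, making CH₃CH₂–OH₂⁺ enormously more reactive.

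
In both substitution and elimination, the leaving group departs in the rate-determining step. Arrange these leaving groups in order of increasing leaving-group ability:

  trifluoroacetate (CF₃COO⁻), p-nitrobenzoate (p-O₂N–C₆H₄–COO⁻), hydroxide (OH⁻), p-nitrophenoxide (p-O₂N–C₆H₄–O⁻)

The more stable X⁻ (or X) is on its own — i.e. the weaker a base it is — the better a leaving group it makes.
trifluoroacetate (CF₃COO⁻): pKₐ(CF₃COOH) ≈ 0.2
p-nitrobenzoate (p-O₂N–C₆H₄–COO⁻): pKₐ(p-nitrobenzoic acid) ≈ 3.4
p-nitrophenoxide (p-O₂N–C₆H₄–O⁻): pKₐ(p-nitrophenol) ≈ 7.2
hydroxide (OH⁻): pKₐ(H₂O) ≈ 15.7
The question asks for worst first, so the sequence is read in increasing leaving-group ability.

hydroxide (OH⁻) < p-nitrophenoxide (p-O₂N–C₆H₄–O⁻) < p-nitrobenzoate (p-O₂N–C₆H₄–COO⁻) < trifluoroacetate (CF₃COO⁻)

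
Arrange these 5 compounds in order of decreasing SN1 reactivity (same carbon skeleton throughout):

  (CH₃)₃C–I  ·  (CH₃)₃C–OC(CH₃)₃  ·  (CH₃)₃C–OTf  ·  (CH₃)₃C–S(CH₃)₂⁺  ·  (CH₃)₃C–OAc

Identical carbon frameworks mean the comparison reduces to leaving-group quality.
Leaving-group ability tracks the stability of the departed species; conjugate-acid pKₐ is the usual yardstick (lower pKₐ → better LG).
(CH₃)₃C–OTf loses OTf⁻: pKₐ(CF₃SO₃H (triflic acid)) ≈ -14
(CH₃)₃C–I loses I⁻: pKₐ(HI) ≈ -10
(CH₃)₃C–S(CH₃)₂⁺ loses SR'₂: pKₐ(R'₂SH⁺) ≈ -7
(CH₃)₃C–OAc loses AcO⁻: pKₐ(CH₃COOH) ≈ 4.8
(CH₃)₃C–OC(CH₃)₃ loses (CH₃)₃CO⁻: pKₐ(t-BuOH) ≈ 18

(CH₃)₃C–OTf > (CH₃)₃C–I > (CH₃)₃C–S(CH₃)₂⁺ > (CH₃)₃C–OAc > (CH₃)₃C–OC(CH₃)₃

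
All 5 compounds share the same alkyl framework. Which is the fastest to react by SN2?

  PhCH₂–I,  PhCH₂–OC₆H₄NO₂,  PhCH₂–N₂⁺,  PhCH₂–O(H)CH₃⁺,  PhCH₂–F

With the same alkyl group throughout, only the leaving group differentiates the rates.
The more stable X⁻ (or X) is on its own — i.e. the weaker a base it is — the better a leaving group it makes.
PhCH₂–N₂⁺ loses N₂: no meaningful conjugate acid; N₂ departs as an exceptionally stable neutral molecule
PhCH₂–I loses I⁻: pKₐ(HI) ≈ -10
PhCH₂–O(H)CH₃⁺ loses R'OH: pKₐ(R'OH₂⁺) ≈ -2.4
PhCH₂–F loses F⁻: pKₐ(HF) ≈ 3.2
PhCH₂–OC₆H₄NO₂ loses p-O₂N–C₆H₄–O⁻: pKₐ(p-nitrophenol) ≈ 7.2

PhCH₂–N₂⁺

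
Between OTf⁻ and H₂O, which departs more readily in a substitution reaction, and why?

OTf⁻ is the better leaving group.
pKₐ(CF₃SO₃H (triflic acid)) ≈ -14 versus pKₐ(H₃O⁺) ≈ -1.7: OTf⁻ is the much weaker base.
Charge spread over three oxygens and a CF₃ group; the premier leaving group in synthesis.

OTf⁻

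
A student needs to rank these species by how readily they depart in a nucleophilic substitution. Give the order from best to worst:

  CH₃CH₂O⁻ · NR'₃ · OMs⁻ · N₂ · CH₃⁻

A good leaving group is a weak base: the lower the pKₐ of its conjugate acid, the more readily it departs.
N₂: no meaningful conjugate acid; N₂ departs as an exceptionally stable neutral molecule
OMs⁻: pKₐ(CH₃SO₃H (MsOH)) ≈ -1.9 — resonance-delocalised alkanesulfonate
NR'₃: pKₐ(R'₃NH⁺) ≈ 10.7 — neutral but still a fairly strong base; Hofmann-elimination LG
CH₃CH₂O⁻: pKₐ(CH₃CH₂OH) ≈ 16 — strong base; alkoxides do not leave unassisted
CH₃⁻: pKₐ(CH₄) ≈ 48

N₂ > OMs⁻ > NR'₃ > CH₃CH₂O⁻ > CH₃⁻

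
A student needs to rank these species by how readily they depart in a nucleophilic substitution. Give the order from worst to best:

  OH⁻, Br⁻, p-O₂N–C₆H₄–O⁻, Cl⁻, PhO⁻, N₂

OH⁻ < PhO⁻ < p-O₂N–C₆H₄–O⁻ < Cl⁻ < Br⁻ < N₂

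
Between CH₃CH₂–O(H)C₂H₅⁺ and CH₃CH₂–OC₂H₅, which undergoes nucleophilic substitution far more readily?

CH₃CH₂–O(H)C₂H₅⁺

From CH₃CH₂–OC₂H₅ the departing group would be CH₃CH₂O⁻ (pKₐ(CH₃CH₂OH) ≈ 16). Strong base; alkoxides do not leave unassisted.
From CH₃CH₂–O(H)C₂H₅⁺ the leaving group is R'OH (pKₐ(R'OH₂⁺) ≈ -2.4). Neutral; leaves from a protonated ether (an oxonium ion, R–O(H)R'⁺).
(In practice CH₃CH₂–O(H)C₂H₅⁺ is made from CH₃CH₂–OC₂H₅ by protonation with concentrated HBr, allowing neutral ethanol, rather than ethoxide, to depart.)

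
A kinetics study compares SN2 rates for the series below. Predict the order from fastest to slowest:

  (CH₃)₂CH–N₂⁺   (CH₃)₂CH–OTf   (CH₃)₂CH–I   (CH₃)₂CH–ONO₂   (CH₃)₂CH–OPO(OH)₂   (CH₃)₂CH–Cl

The skeletons are identical, so relative rate is governed entirely by leaving-group ability.
Rank by basicity of the departing species: weakest base leaves most easily.
(CH₃)₂CH–N₂⁺ loses N₂: no meaningful conjugate acid; N₂ departs as an exceptionally stable neutral molecule
(CH₃)₂CH–OTf loses OTf⁻: pKₐ(CF₃SO₃H (triflic acid)) ≈ -14
(CH₃)₂CH–I loses I⁻: pKₐ(HI) ≈ -10
(CH₃)₂CH–Cl loses Cl⁻: pKₐ(HCl) ≈ -7
(CH₃)₂CH–ONO₂ loses NO₃⁻: pKₐ(HNO₃) ≈ -1.3
(CH₃)₂CH–OPO(OH)₂ loses H₂PO₄⁻: pKₐ(H₃PO₄) ≈ 2.1

(CH₃)₂CH–N₂⁺ > (CH₃)₂CH–OTf > (CH₃)₂CH–I > (CH₃)₂CH–Cl > (CH₃)₂CH–ONO₂ > (CH₃)₂CH–OPO(OH)₂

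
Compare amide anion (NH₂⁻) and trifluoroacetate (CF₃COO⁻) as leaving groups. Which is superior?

trifluoroacetate (CF₃COO⁻) is the better leaving group.
pKₐ(CF₃COOH) ≈ 0.2 versus pKₐ(NH₃) ≈ 38: trifluoroacetate (CF₃COO⁻) is the much weaker base.
Strongly electron-withdrawing CF₃ stabilises the carboxylate.

trifluoroacetate (CF₃COO⁻)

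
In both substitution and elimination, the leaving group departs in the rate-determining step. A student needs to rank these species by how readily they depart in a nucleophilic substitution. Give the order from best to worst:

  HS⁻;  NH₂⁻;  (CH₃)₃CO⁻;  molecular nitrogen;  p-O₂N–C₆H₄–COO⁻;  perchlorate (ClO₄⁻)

Leaving-group ability tracks the stability of the departed species; conjugate-acid pKₐ is the usual yardstick (lower pKₐ → better LG).
molecular nitrogen: no meaningful conjugate acid; N₂ departs as an exceptionally stable neutral molecule
perchlorate (ClO₄⁻): pKₐ(HClO₄) ≈ -10
p-O₂N–C₆H₄–COO⁻: pKₐ(p-nitrobenzoic acid) ≈ 3.4
HS⁻: pKₐ(H₂S) ≈ 7
(CH₃)₃CO⁻: pKₐ(t-BuOH) ≈ 18
NH₂⁻: pKₐ(NH₃) ≈ 38

molecular nitrogen > perchlorate (ClO₄⁻) > p-O₂N–C₆H₄–COO⁻ > HS⁻ > (CH₃)₃CO⁻ > NH₂⁻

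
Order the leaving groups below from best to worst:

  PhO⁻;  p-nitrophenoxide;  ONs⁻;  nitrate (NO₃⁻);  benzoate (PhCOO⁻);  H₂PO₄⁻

The more stable X⁻ (or X) is on its own — i.e. the weaker a base it is — the better a leaving group it makes.
ONs⁻: pKₐ(p-O₂NC₆H₄SO₃H) ≈ -3.5
nitrate (NO₃⁻): pKₐ(HNO₃) ≈ -1.3 — resonance-delocalised over three oxygens
H₂PO₄⁻: pKₐ(H₃PO₄) ≈ 2.1 — moderate base; biological leaving group after further activation
benzoate (PhCOO⁻): pKₐ(C₆H₅COOH) ≈ 4.2
p-nitrophenoxide: pKₐ(p-nitrophenol) ≈ 7.2 — nitro group delocalises the charge; the classic chromogenic LG
PhO⁻: pKₐ(C₆H₅OH (phenol)) ≈ 10 — resonance into the ring helps, but still a poor LG

ONs⁻ > nitrate (NO₃⁻) > H₂PO₄⁻ > benzoate (PhCOO⁻) > p-nitrophenoxide > PhO⁻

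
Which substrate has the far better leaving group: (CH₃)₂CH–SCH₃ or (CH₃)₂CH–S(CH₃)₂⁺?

(CH₃)₂CH–S(CH₃)₂⁺

From (CH₃)₂CH–SCH₃ the departing group would be RS⁻ (pKₐ(RSH (a thiol)) ≈ 10.5). Moderately basic; rarely leaves without activation.
From (CH₃)₂CH–S(CH₃)₂⁺ the leaving group is SR'₂ (pKₐ(R'₂SH⁺) ≈ -7). Neutral; leaves from a sulfonium salt (R–SR'₂⁺).
(In practice (CH₃)₂CH–S(CH₃)₂⁺ is made from (CH₃)₂CH–SCH₃ by S-methylation with CH₃I, allowing neutral dimethyl sulfide, rather than methanethiolate, to depart.)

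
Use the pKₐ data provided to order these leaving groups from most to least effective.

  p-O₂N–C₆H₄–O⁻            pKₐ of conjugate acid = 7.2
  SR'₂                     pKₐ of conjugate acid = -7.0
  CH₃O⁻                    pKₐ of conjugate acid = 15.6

Lower conjugate-acid pKₐ ⇒ weaker base ⇒ better leaving group.
Sorting by the given values: SR'₂ (-7.0), p-O₂N–C₆H₄–O⁻ (7.2), CH₃O⁻ (15.6).

SR'₂ > p-O₂N–C₆H₄–O⁻ > CH₃O⁻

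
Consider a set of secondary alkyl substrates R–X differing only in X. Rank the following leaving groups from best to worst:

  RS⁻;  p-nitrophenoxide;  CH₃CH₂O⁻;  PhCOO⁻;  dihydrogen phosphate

A good leaving group is a weak base: the lower the pKₐ of its conjugate acid, the more readily it departs.
dihydrogen phosphate: pKₐ(H₃PO₄) ≈ 2.1
PhCOO⁻: pKₐ(C₆H₅COOH) ≈ 4.2 — aryl carboxylate
p-nitrophenoxide: pKₐ(p-nitrophenol) ≈ 7.2 — nitro group delocalises the charge; the classic chromogenic LG
RS⁻: pKₐ(RSH (a thiol)) ≈ 10.5 — moderately basic; rarely leaves without activation
CH₃CH₂O⁻: pKₐ(CH₃CH₂OH) ≈ 16 — strong base; alkoxides do not leave unassisted

dihydrogen phosphate > PhCOO⁻ > p-nitrophenoxide > RS⁻ > CH₃CH₂O⁻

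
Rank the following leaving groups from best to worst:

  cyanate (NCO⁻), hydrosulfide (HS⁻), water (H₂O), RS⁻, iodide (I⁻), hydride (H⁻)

The more stable X⁻ (or X) is on its own — i.e. the weaker a base it is — the better a leaving group it makes.
iodide (I⁻): pKₐ(HI) ≈ -10 — large, highly polarisable; very weak base
water (H₂O): pKₐ(H₃O⁺) ≈ -1.7 — neutral; leaves from a protonated alcohol (R–OH₂⁺)
cyanate (NCO⁻): pKₐ(HOCN) ≈ 3.5
hydrosulfide (HS⁻): pKₐ(H₂S) ≈ 7
RS⁻: pKₐ(RSH (a thiol)) ≈ 10.5 — moderately basic; rarely leaves without activation
hydride (H⁻): pKₐ(H₂) ≈ 36

iodide (I⁻) > water (H₂O) > cyanate (NCO⁻) > hydrosulfide (HS⁻) > RS⁻ > hydride (H⁻)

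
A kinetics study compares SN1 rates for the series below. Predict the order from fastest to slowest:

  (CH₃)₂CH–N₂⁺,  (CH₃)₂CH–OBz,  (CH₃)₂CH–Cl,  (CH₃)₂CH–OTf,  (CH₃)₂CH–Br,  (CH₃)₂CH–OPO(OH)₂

The skeletons are identical, so relative rate is governed entirely by leaving-group ability.
The more stable X⁻ (or X) is on its own — i.e. the weaker a base it is — the better a leaving group it makes.
(CH₃)₂CH–N₂⁺ loses N₂: no meaningful conjugate acid; N₂ departs as an exceptionally stable neutral molecule
(CH₃)₂CH–OTf loses OTf⁻: pKₐ(CF₃SO₃H (triflic acid)) ≈ -14
(CH₃)₂CH–Br loses Br⁻: pKₐ(HBr) ≈ -9
(CH₃)₂CH–Cl loses Cl⁻: pKₐ(HCl) ≈ -7
(CH₃)₂CH–OPO(OH)₂ loses H₂PO₄⁻: pKₐ(H₃PO₄) ≈ 2.1
(CH₃)₂CH–OBz loses PhCOO⁻: pKₐ(C₆H₅COOH) ≈ 4.2

(CH₃)₂CH–N₂⁺ > (CH₃)₂CH–OTf > (CH₃)₂CH–Br > (CH₃)₂CH–Cl > (CH₃)₂CH–OPO(OH)₂ > (CH₃)₂CH–OBz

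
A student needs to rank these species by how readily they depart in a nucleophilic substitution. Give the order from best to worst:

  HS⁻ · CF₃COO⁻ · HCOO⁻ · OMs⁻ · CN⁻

OMs⁻: pKₐ(CH₃SO₃H (MsOH)) ≈ -1.9 — resonance-delocalised alkanesulfonate
CF₃COO⁻: pKₐ(CF₃COOH) ≈ 0.2 — strongly electron-withdrawing CF₃ stabilises the carboxylate
HCOO⁻: pKₐ(HCOOH) ≈ 3.8
HS⁻: pKₐ(H₂S) ≈ 7
CN⁻: pKₐ(HCN) ≈ 9.2

OMs⁻ > CF₃COO⁻ > HCOO⁻ > HS⁻ > CN⁻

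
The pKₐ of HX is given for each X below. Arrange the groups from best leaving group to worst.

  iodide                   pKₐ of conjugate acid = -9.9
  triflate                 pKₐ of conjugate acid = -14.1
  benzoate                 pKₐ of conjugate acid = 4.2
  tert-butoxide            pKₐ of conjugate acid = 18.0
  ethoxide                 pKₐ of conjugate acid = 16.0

Lower conjugate-acid pKₐ ⇒ weaker base ⇒ better leaving group.
Sorting by the given values: triflate (-14.1), iodide (-9.9), benzoate (4.2), ethoxide (16.0), tert-butoxide (18.0).

triflate > iodide > benzoate > ethoxide > tert-butoxide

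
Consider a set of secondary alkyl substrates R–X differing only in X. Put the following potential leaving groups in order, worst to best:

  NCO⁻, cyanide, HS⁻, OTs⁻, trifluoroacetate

OTs⁻: pKₐ(p-CH₃C₆H₄SO₃H (TsOH)) ≈ -2.8 — resonance-delocalised arenesulfonate
trifluoroacetate: pKₐ(CF₃COOH) ≈ 0.2
NCO⁻: pKₐ(HOCN) ≈ 3.5 — resonance between N and O
HS⁻: pKₐ(H₂S) ≈ 7
cyanide: pKₐ(HCN) ≈ 9.2 — sp carbon stabilises the charge somewhat, but still a poor LG
Listed from poorest to best leaving group as asked.

cyanide < HS⁻ < NCO⁻ < trifluoroacetate < OTs⁻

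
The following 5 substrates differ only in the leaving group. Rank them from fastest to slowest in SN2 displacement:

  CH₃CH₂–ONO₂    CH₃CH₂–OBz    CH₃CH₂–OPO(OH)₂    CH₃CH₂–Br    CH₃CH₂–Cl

Same R in every case — rank the leaving groups.
Rank by basicity of the departing species: weakest base leaves most easily.
CH₃CH₂–Br loses Br⁻: pKₐ(HBr) ≈ -9
CH₃CH₂–Cl loses Cl⁻: pKₐ(HCl) ≈ -7
CH₃CH₂–ONO₂ loses NO₃⁻: pKₐ(HNO₃) ≈ -1.3
CH₃CH₂–OPO(OH)₂ loses H₂PO₄⁻: pKₐ(H₃PO₄) ≈ 2.1
CH₃CH₂–OBz loses PhCOO⁻: pKₐ(C₆H₅COOH) ≈ 4.2

CH₃CH₂–Br > CH₃CH₂–Cl > CH₃CH₂–ONO₂ > CH₃CH₂–OPO(OH)₂ > CH₃CH₂–OBz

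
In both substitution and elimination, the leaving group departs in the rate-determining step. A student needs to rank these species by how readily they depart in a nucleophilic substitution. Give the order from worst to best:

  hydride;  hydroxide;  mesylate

A good leaving group is a weak base: the lower the pKₐ of its conjugate acid, the more readily it departs.
mesylate: pKₐ(CH₃SO₃H (MsOH)) ≈ -1.9 — resonance-delocalised alkanesulfonate
hydroxide: pKₐ(H₂O) ≈ 15.7 — strong base; essentially never leaves without prior activation
hydride: pKₐ(H₂) ≈ 36 — extremely strong base; leaves only in special hydride-transfer contexts
The question asks for worst first, so the sequence is read in increasing leaving-group ability.

hydride < hydroxide < mesylate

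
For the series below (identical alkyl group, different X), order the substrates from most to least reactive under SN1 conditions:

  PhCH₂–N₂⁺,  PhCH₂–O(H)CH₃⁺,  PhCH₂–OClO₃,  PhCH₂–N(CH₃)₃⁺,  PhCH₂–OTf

PhCH₂–N₂⁺ > PhCH₂–OTf > PhCH₂–OClO₃ > PhCH₂–O(H)CH₃⁺ > PhCH₂–N(CH₃)₃⁺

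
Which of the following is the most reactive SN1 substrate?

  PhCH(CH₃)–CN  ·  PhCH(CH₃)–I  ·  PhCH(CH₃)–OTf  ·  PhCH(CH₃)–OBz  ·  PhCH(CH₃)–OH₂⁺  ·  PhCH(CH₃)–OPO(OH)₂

Identical carbon frameworks mean the comparison reduces to leaving-group quality.
Leaving-group ability tracks the stability of the departed species; conjugate-acid pKₐ is the usual yardstick (lower pKₐ → better LG).
PhCH(CH₃)–OTf loses OTf⁻: pKₐ(CF₃SO₃H (triflic acid)) ≈ -14
PhCH(CH₃)–I loses I⁻: pKₐ(HI) ≈ -10
PhCH(CH₃)–OH₂⁺ loses H₂O: pKₐ(H₃O⁺) ≈ -1.7
PhCH(CH₃)–OPO(OH)₂ loses H₂PO₄⁻: pKₐ(H₃PO₄) ≈ 2.1
PhCH(CH₃)–OBz loses PhCOO⁻: pKₐ(C₆H₅COOH) ≈ 4.2
PhCH(CH₃)–CN loses CN⁻: pKₐ(HCN) ≈ 9.2

PhCH(CH₃)–OTf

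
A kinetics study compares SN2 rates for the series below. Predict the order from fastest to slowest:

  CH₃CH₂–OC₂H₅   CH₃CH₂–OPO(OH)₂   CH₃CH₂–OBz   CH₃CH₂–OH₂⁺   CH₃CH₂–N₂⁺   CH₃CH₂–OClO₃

CH₃CH₂–N₂⁺ > CH₃CH₂–OClO₃ > CH₃CH₂–OH₂⁺ > CH₃CH₂–OPO(OH)₂ > CH₃CH₂–OBz > CH₃CH₂–OC₂H₅

The skeletons are identical, so relative rate is governed entirely by leaving-group ability.
The more stable X⁻ (or X) is on its own — i.e. the weaker a base it is — the better a leaving group it makes.
CH₃CH₂–N₂⁺ loses N₂: no meaningful conjugate acid; N₂ departs as an exceptionally stable neutral molecule
CH₃CH₂–OClO₃ loses ClO₄⁻: pKₐ(HClO₄) ≈ -10
CH₃CH₂–OH₂⁺ loses H₂O: pKₐ(H₃O⁺) ≈ -1.7
CH₃CH₂–OPO(OH)₂ loses H₂PO₄⁻: pKₐ(H₃PO₄) ≈ 2.1
CH₃CH₂–OBz loses PhCOO⁻: pKₐ(C₆H₅COOH) ≈ 4.2
CH₃CH₂–OC₂H₅ loses CH₃CH₂O⁻: pKₐ(CH₃CH₂OH) ≈ 16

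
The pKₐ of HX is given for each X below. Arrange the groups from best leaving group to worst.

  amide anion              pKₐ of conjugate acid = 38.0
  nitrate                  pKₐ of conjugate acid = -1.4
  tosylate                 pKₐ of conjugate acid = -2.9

Lower conjugate-acid pKₐ ⇒ weaker base ⇒ better leaving group.
Sorting by the given values: tosylate (-2.9), nitrate (-1.4), amide anion (38.0).

tosylate > nitrate > amide anion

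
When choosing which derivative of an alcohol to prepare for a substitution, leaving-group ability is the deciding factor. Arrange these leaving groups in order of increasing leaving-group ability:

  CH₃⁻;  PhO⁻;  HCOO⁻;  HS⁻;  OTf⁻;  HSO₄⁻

OTf⁻: pKₐ(CF₃SO₃H (triflic acid)) ≈ -14
HSO₄⁻: pKₐ(H₂SO₄) ≈ -3
HCOO⁻: pKₐ(HCOOH) ≈ 3.8
HS⁻: pKₐ(H₂S) ≈ 7
PhO⁻: pKₐ(C₆H₅OH (phenol)) ≈ 10
CH₃⁻: pKₐ(CH₄) ≈ 48
Reversing gives the worst-to-best order requested.

CH₃⁻ < PhO⁻ < HS⁻ < HCOO⁻ < HSO₄⁻ < OTf⁻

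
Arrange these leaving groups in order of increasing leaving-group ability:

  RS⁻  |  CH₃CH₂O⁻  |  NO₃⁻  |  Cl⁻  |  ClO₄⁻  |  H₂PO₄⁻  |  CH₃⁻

ClO₄⁻: pKₐ(HClO₄) ≈ -10
Cl⁻: pKₐ(HCl) ≈ -7
NO₃⁻: pKₐ(HNO₃) ≈ -1.3
H₂PO₄⁻: pKₐ(H₃PO₄) ≈ 2.1
RS⁻: pKₐ(RSH (a thiol)) ≈ 10.5
CH₃CH₂O⁻: pKₐ(CH₃CH₂OH) ≈ 16
CH₃⁻: pKₐ(CH₄) ≈ 48
The question asks for worst first, so the sequence is read in increasing leaving-group ability.

CH₃⁻ < CH₃CH₂O⁻ < RS⁻ < H₂PO₄⁻ < NO₃⁻ < Cl⁻ < ClO₄⁻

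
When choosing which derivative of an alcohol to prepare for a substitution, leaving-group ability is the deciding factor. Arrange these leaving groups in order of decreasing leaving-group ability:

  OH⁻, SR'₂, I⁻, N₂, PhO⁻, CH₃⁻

N₂ > I⁻ > SR'₂ > PhO⁻ > OH⁻ > CH₃⁻

N₂: no meaningful conjugate acid; N₂ departs as an exceptionally stable neutral molecule
I⁻: pKₐ(HI) ≈ -10 — large, highly polarisable; very weak base
SR'₂: pKₐ(R'₂SH⁺) ≈ -7 — neutral; leaves from a sulfonium salt (R–SR'₂⁺)
PhO⁻: pKₐ(C₆H₅OH (phenol)) ≈ 10 — resonance into the ring helps, but still a poor LG
OH⁻: pKₐ(H₂O) ≈ 15.7 — strong base; essentially never leaves without prior activation
CH₃⁻: pKₐ(CH₄) ≈ 48 — unstabilised carbanion; the worst conceivable leaving group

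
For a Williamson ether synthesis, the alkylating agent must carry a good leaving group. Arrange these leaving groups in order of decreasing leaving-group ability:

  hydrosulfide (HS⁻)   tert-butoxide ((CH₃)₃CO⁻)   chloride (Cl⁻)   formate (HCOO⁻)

chloride (Cl⁻): pKₐ(HCl) ≈ -7 — moderately weak base
formate (HCOO⁻): pKₐ(HCOOH) ≈ 3.8
hydrosulfide (HS⁻): pKₐ(H₂S) ≈ 7 — larger and more polarisable than the oxygen analogue
tert-butoxide ((CH₃)₃CO⁻): pKₐ(t-BuOH) ≈ 18 — bulky, strongly basic alkoxide

chloride (Cl⁻) > formate (HCOO⁻) > hydrosulfide (HS⁻) > tert-butoxide ((CH₃)₃CO⁻)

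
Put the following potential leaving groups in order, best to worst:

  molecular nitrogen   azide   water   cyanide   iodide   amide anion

A good leaving group is a weak base: the lower the pKₐ of its conjugate acid, the more readily it departs.
molecular nitrogen: no meaningful conjugate acid; N₂ departs as an exceptionally stable neutral molecule
iodide: pKₐ(HI) ≈ -10 — large, highly polarisable; very weak base
water: pKₐ(H₃O⁺) ≈ -1.7 — neutral; leaves from a protonated alcohol (R–OH₂⁺)
azide: pKₐ(HN₃) ≈ 4.7
cyanide: pKₐ(HCN) ≈ 9.2 — sp carbon stabilises the charge somewhat, but still a poor LG
amide anion: pKₐ(NH₃) ≈ 38

molecular nitrogen > iodide > water > azide > cyanide > amide anion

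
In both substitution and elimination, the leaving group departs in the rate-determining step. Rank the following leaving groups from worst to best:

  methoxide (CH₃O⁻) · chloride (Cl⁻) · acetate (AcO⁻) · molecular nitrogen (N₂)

molecular nitrogen (N₂): no meaningful conjugate acid; N₂ departs as an exceptionally stable neutral molecule
chloride (Cl⁻): pKₐ(HCl) ≈ -7 — moderately weak base
acetate (AcO⁻): pKₐ(CH₃COOH) ≈ 4.8
methoxide (CH₃O⁻): pKₐ(CH₃OH) ≈ 15.5
Reversing gives the worst-to-best order requested.

methoxide (CH₃O⁻) < acetate (AcO⁻) < chloride (Cl⁻) < molecular nitrogen (N₂)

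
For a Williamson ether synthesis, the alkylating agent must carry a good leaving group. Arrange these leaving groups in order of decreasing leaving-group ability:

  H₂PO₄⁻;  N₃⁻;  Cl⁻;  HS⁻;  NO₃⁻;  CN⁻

Cl⁻: pKₐ(HCl) ≈ -7 — moderately weak base
NO₃⁻: pKₐ(HNO₃) ≈ -1.3
H₂PO₄⁻: pKₐ(H₃PO₄) ≈ 2.1 — moderate base; biological leaving group after further activation
N₃⁻: pKₐ(HN₃) ≈ 4.7
HS⁻: pKₐ(H₂S) ≈ 7 — larger and more polarisable than the oxygen analogue
CN⁻: pKₐ(HCN) ≈ 9.2

Cl⁻ > NO₃⁻ > H₂PO₄⁻ > N₃⁻ > HS⁻ > CN⁻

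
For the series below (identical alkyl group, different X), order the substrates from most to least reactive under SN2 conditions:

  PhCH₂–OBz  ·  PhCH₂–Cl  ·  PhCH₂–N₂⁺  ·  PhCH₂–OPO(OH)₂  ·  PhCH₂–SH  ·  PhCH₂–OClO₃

With the same alkyl group throughout, only the leaving group differentiates the rates.
Leaving-group ability tracks the stability of the departed species; conjugate-acid pKₐ is the usual yardstick (lower pKₐ → better LG).
PhCH₂–N₂⁺ loses N₂: no meaningful conjugate acid; N₂ departs as an exceptionally stable neutral molecule
PhCH₂–OClO₃ loses ClO₄⁻: pKₐ(HClO₄) ≈ -10
PhCH₂–Cl loses Cl⁻: pKₐ(HCl) ≈ -7
PhCH₂–OPO(OH)₂ loses H₂PO₄⁻: pKₐ(H₃PO₄) ≈ 2.1
PhCH₂–OBz loses PhCOO⁻: pKₐ(C₆H₅COOH) ≈ 4.2
PhCH₂–SH loses HS⁻: pKₐ(H₂S) ≈ 7

PhCH₂–N₂⁺ > PhCH₂–OClO₃ > PhCH₂–Cl > PhCH₂–OPO(OH)₂ > PhCH₂–OBz > PhCH₂–SH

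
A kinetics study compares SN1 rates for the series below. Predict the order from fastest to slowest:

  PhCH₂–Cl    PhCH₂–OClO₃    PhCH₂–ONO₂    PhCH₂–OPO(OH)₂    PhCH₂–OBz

Same R in every case — rank the leaving groups.
A good leaving group is a weak base: the lower the pKₐ of its conjugate acid, the more readily it departs.
PhCH₂–OClO₃ loses ClO₄⁻: pKₐ(HClO₄) ≈ -10
PhCH₂–Cl loses Cl⁻: pKₐ(HCl) ≈ -7
PhCH₂–ONO₂ loses NO₃⁻: pKₐ(HNO₃) ≈ -1.3
PhCH₂–OPO(OH)₂ loses H₂PO₄⁻: pKₐ(H₃PO₄) ≈ 2.1
PhCH₂–OBz loses PhCOO⁻: pKₐ(C₆H₅COOH) ≈ 4.2

PhCH₂–OClO₃ > PhCH₂–Cl > PhCH₂–ONO₂ > PhCH₂–OPO(OH)₂ > PhCH₂–OBz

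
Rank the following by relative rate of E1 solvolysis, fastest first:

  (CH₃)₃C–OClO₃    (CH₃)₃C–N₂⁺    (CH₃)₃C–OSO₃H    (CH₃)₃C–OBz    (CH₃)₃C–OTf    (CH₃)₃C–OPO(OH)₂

(CH₃)₃C–N₂⁺ > (CH₃)₃C–OTf > (CH₃)₃C–OClO₃ > (CH₃)₃C–OSO₃H > (CH₃)₃C–OPO(OH)₂ > (CH₃)₃C–OBz

With the same alkyl group throughout, only the leaving group differentiates the rates.
Leaving-group ability tracks the stability of the departed species; conjugate-acid pKₐ is the usual yardstick (lower pKₐ → better LG).
(CH₃)₃C–N₂⁺ loses N₂: no meaningful conjugate acid; N₂ departs as an exceptionally stable neutral molecule
(CH₃)₃C–OTf loses OTf⁻: pKₐ(CF₃SO₃H (triflic acid)) ≈ -14
(CH₃)₃C–OClO₃ loses ClO₄⁻: pKₐ(HClO₄) ≈ -10
(CH₃)₃C–OSO₃H loses HSO₄⁻: pKₐ(H₂SO₄) ≈ -3
(CH₃)₃C–OPO(OH)₂ loses H₂PO₄⁻: pKₐ(H₃PO₄) ≈ 2.1
(CH₃)₃C–OBz loses PhCOO⁻: pKₐ(C₆H₅COOH) ≈ 4.2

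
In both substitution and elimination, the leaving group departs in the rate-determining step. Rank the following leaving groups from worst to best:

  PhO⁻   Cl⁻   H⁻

Cl⁻: pKₐ(HCl) ≈ -7
PhO⁻: pKₐ(C₆H₅OH (phenol)) ≈ 10
H⁻: pKₐ(H₂) ≈ 36
The question asks for worst first, so the sequence is read in increasing leaving-group ability.

H⁻ < PhO⁻ < Cl⁻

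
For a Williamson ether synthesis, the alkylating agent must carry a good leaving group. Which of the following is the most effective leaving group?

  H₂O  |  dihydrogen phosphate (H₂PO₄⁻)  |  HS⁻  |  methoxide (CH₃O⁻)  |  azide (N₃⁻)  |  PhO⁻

H₂O

The more stable X⁻ (or X) is on its own — i.e. the weaker a base it is — the better a leaving group it makes.
H₂O: pKₐ(H₃O⁺) ≈ -1.7
dihydrogen phosphate (H₂PO₄⁻): pKₐ(H₃PO₄) ≈ 2.1
azide (N₃⁻): pKₐ(HN₃) ≈ 4.7
HS⁻: pKₐ(H₂S) ≈ 7
PhO⁻: pKₐ(C₆H₅OH (phenol)) ≈ 10
methoxide (CH₃O⁻): pKₐ(CH₃OH) ≈ 15.5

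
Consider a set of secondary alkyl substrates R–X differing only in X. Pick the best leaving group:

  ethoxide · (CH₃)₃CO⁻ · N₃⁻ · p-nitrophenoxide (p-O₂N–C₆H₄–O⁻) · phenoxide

The more stable X⁻ (or X) is on its own — i.e. the weaker a base it is — the better a leaving group it makes.
N₃⁻: pKₐ(HN₃) ≈ 4.7
p-nitrophenoxide (p-O₂N–C₆H₄–O⁻): pKₐ(p-nitrophenol) ≈ 7.2
phenoxide: pKₐ(C₆H₅OH (phenol)) ≈ 10
ethoxide: pKₐ(CH₃CH₂OH) ≈ 16
(CH₃)₃CO⁻: pKₐ(t-BuOH) ≈ 18

N₃⁻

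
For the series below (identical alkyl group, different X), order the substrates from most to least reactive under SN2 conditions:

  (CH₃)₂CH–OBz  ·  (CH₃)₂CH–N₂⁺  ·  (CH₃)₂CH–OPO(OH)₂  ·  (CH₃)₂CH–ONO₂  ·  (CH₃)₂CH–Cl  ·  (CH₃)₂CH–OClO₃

Identical carbon frameworks mean the comparison reduces to leaving-group quality.
The more stable X⁻ (or X) is on its own — i.e. the weaker a base it is — the better a leaving group it makes.
(CH₃)₂CH–N₂⁺ loses N₂: no meaningful conjugate acid; N₂ departs as an exceptionally stable neutral molecule
(CH₃)₂CH–OClO₃ loses ClO₄⁻: pKₐ(HClO₄) ≈ -10
(CH₃)₂CH–Cl loses Cl⁻: pKₐ(HCl) ≈ -7
(CH₃)₂CH–ONO₂ loses NO₃⁻: pKₐ(HNO₃) ≈ -1.3
(CH₃)₂CH–OPO(OH)₂ loses H₂PO₄⁻: pKₐ(H₃PO₄) ≈ 2.1
(CH₃)₂CH–OBz loses PhCOO⁻: pKₐ(C₆H₅COOH) ≈ 4.2

(CH₃)₂CH–N₂⁺ > (CH₃)₂CH–OClO₃ > (CH₃)₂CH–Cl > (CH₃)₂CH–ONO₂ > (CH₃)₂CH–OPO(OH)₂ > (CH₃)₂CH–OBz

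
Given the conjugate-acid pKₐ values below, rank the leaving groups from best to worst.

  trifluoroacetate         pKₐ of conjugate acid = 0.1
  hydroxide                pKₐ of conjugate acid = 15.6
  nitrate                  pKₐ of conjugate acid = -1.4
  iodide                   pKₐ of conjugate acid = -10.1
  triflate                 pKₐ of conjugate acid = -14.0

triflate > iodide > nitrate > trifluoroacetate > hydroxide

Lower conjugate-acid pKₐ ⇒ weaker base ⇒ better leaving group.
Sorting by the given values: triflate (-14.0), iodide (-10.1), nitrate (-1.4), trifluoroacetate (0.1), hydroxide (15.6).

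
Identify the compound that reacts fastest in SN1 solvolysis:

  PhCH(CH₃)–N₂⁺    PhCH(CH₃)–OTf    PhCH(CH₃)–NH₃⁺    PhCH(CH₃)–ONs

Same R in every case — rank the leaving groups.
The more stable X⁻ (or X) is on its own — i.e. the weaker a base it is — the better a leaving group it makes.
PhCH(CH₃)–N₂⁺ loses N₂: no meaningful conjugate acid; N₂ departs as an exceptionally stable neutral molecule
PhCH(CH₃)–OTf loses OTf⁻: pKₐ(CF₃SO₃H (triflic acid)) ≈ -14
PhCH(CH₃)–ONs loses ONs⁻: pKₐ(p-O₂NC₆H₄SO₃H) ≈ -3.5
PhCH(CH₃)–NH₃⁺ loses NH₃: pKₐ(NH₄⁺) ≈ 9.2

PhCH(CH₃)–N₂⁺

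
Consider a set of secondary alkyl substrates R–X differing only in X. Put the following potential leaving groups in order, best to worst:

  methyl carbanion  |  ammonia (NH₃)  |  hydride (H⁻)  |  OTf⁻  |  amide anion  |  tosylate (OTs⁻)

The more stable X⁻ (or X) is on its own — i.e. the weaker a base it is — the better a leaving group it makes.
OTf⁻: pKₐ(CF₃SO₃H (triflic acid)) ≈ -14
tosylate (OTs⁻): pKₐ(p-CH₃C₆H₄SO₃H (TsOH)) ≈ -2.8
ammonia (NH₃): pKₐ(NH₄⁺) ≈ 9.2
hydride (H⁻): pKₐ(H₂) ≈ 36
amide anion: pKₐ(NH₃) ≈ 38
methyl carbanion: pKₐ(CH₄) ≈ 48

OTf⁻ > tosylate (OTs⁻) > ammonia (NH₃) > hydride (H⁻) > amide anion > methyl carbanion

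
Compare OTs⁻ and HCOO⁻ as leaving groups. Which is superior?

OTs⁻

OTs⁻ is the better leaving group.
pKₐ(p-CH₃C₆H₄SO₃H (TsOH)) ≈ -2.8 versus pKₐ(HCOOH) ≈ 3.8: OTs⁻ is the much weaker base.
Resonance-delocalised arenesulfonate.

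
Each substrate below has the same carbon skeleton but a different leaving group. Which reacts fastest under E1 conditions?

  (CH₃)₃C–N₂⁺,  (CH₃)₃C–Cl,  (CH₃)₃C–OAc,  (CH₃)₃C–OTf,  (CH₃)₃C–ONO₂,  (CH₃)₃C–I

(CH₃)₃C–N₂⁺

Identical carbon frameworks mean the comparison reduces to leaving-group quality.
The more stable X⁻ (or X) is on its own — i.e. the weaker a base it is — the better a leaving group it makes.
(CH₃)₃C–N₂⁺ loses N₂: no meaningful conjugate acid; N₂ departs as an exceptionally stable neutral molecule
(CH₃)₃C–OTf loses OTf⁻: pKₐ(CF₃SO₃H (triflic acid)) ≈ -14
(CH₃)₃C–I loses I⁻: pKₐ(HI) ≈ -10
(CH₃)₃C–Cl loses Cl⁻: pKₐ(HCl) ≈ -7
(CH₃)₃C–ONO₂ loses NO₃⁻: pKₐ(HNO₃) ≈ -1.3
(CH₃)₃C–OAc loses AcO⁻: pKₐ(CH₃COOH) ≈ 4.8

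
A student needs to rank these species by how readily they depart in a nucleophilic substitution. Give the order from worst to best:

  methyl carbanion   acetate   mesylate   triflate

methyl carbanion < acetate < mesylate < triflate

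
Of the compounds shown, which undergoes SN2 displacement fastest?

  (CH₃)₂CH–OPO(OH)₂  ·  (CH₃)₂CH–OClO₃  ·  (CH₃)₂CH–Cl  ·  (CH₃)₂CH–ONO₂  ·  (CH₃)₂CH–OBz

Same R in every case — rank the leaving groups.
The more stable X⁻ (or X) is on its own — i.e. the weaker a base it is — the better a leaving group it makes.
(CH₃)₂CH–OClO₃ loses ClO₄⁻: pKₐ(HClO₄) ≈ -10
(CH₃)₂CH–Cl loses Cl⁻: pKₐ(HCl) ≈ -7
(CH₃)₂CH–ONO₂ loses NO₃⁻: pKₐ(HNO₃) ≈ -1.3
(CH₃)₂CH–OPO(OH)₂ loses H₂PO₄⁻: pKₐ(H₃PO₄) ≈ 2.1
(CH₃)₂CH–OBz loses PhCOO⁻: pKₐ(C₆H₅COOH) ≈ 4.2

(CH₃)₂CH–OClO₃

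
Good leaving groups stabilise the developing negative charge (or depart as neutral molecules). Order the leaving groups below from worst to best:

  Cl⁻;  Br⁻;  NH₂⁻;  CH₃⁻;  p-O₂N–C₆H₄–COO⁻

CH₃⁻ < NH₂⁻ < p-O₂N–C₆H₄–COO⁻ < Cl⁻ < Br⁻

A good leaving group is a weak base: the lower the pKₐ of its conjugate acid, the more readily it departs.
Br⁻: pKₐ(HBr) ≈ -9 — weak base; good leaving group
Cl⁻: pKₐ(HCl) ≈ -7 — moderately weak base
p-O₂N–C₆H₄–COO⁻: pKₐ(p-nitrobenzoic acid) ≈ 3.4 — electron-withdrawing nitro group stabilises the carboxylate
NH₂⁻: pKₐ(NH₃) ≈ 38 — extremely strong base; never a leaving group
CH₃⁻: pKₐ(CH₄) ≈ 48 — unstabilised carbanion; the worst conceivable leaving group
The question asks for worst first, so the sequence is read in increasing leaving-group ability.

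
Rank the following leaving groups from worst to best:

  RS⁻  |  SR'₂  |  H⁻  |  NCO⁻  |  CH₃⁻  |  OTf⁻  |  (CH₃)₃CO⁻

CH₃⁻ < H⁻ < (CH₃)₃CO⁻ < RS⁻ < NCO⁻ < SR'₂ < OTf⁻

OTf⁻: pKₐ(CF₃SO₃H (triflic acid)) ≈ -14
SR'₂: pKₐ(R'₂SH⁺) ≈ -7
NCO⁻: pKₐ(HOCN) ≈ 3.5
RS⁻: pKₐ(RSH (a thiol)) ≈ 10.5
(CH₃)₃CO⁻: pKₐ(t-BuOH) ≈ 18
H⁻: pKₐ(H₂) ≈ 36
CH₃⁻: pKₐ(CH₄) ≈ 48
The question asks for worst first, so the sequence is read in increasing leaving-group ability.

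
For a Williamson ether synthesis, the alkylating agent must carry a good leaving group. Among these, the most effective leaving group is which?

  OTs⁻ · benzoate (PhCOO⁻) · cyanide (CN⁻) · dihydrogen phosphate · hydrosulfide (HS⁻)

Rank by basicity of the departing species: weakest base leaves most easily.
OTs⁻: pKₐ(p-CH₃C₆H₄SO₃H (TsOH)) ≈ -2.8
dihydrogen phosphate: pKₐ(H₃PO₄) ≈ 2.1
benzoate (PhCOO⁻): pKₐ(C₆H₅COOH) ≈ 4.2
hydrosulfide (HS⁻): pKₐ(H₂S) ≈ 7
cyanide (CN⁻): pKₐ(HCN) ≈ 9.2

OTs⁻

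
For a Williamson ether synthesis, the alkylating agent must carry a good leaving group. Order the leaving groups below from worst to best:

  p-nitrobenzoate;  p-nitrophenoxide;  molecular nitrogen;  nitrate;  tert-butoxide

Leaving-group ability tracks the stability of the departed species; conjugate-acid pKₐ is the usual yardstick (lower pKₐ → better LG).
molecular nitrogen: no meaningful conjugate acid; N₂ departs as an exceptionally stable neutral molecule
nitrate: pKₐ(HNO₃) ≈ -1.3
p-nitrobenzoate: pKₐ(p-nitrobenzoic acid) ≈ 3.4
p-nitrophenoxide: pKₐ(p-nitrophenol) ≈ 7.2
tert-butoxide: pKₐ(t-BuOH) ≈ 18 — bulky, strongly basic alkoxide
Listed from poorest to best leaving group as asked.

tert-butoxide < p-nitrophenoxide < p-nitrobenzoate < nitrate < molecular nitrogen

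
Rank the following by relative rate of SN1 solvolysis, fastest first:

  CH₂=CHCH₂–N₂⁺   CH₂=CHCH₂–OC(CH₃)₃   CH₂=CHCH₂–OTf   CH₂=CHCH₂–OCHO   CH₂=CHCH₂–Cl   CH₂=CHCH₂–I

CH₂=CHCH₂–N₂⁺ > CH₂=CHCH₂–OTf > CH₂=CHCH₂–I > CH₂=CHCH₂–Cl > CH₂=CHCH₂–OCHO > CH₂=CHCH₂–OC(CH₃)₃

Identical carbon frameworks mean the comparison reduces to leaving-group quality.
The more stable X⁻ (or X) is on its own — i.e. the weaker a base it is — the better a leaving group it makes.
CH₂=CHCH₂–N₂⁺ loses N₂: no meaningful conjugate acid; N₂ departs as an exceptionally stable neutral molecule
CH₂=CHCH₂–OTf loses OTf⁻: pKₐ(CF₃SO₃H (triflic acid)) ≈ -14
CH₂=CHCH₂–I loses I⁻: pKₐ(HI) ≈ -10
CH₂=CHCH₂–Cl loses Cl⁻: pKₐ(HCl) ≈ -7
CH₂=CHCH₂–OCHO loses HCOO⁻: pKₐ(HCOOH) ≈ 3.8
CH₂=CHCH₂–OC(CH₃)₃ loses (CH₃)₃CO⁻: pKₐ(t-BuOH) ≈ 18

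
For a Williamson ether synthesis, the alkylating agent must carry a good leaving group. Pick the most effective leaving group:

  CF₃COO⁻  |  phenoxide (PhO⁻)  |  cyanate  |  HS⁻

CF₃COO⁻

Leaving-group ability tracks the stability of the departed species; conjugate-acid pKₐ is the usual yardstick (lower pKₐ → better LG).
CF₃COO⁻: pKₐ(CF₃COOH) ≈ 0.2
cyanate: pKₐ(HOCN) ≈ 3.5
HS⁻: pKₐ(H₂S) ≈ 7
phenoxide (PhO⁻): pKₐ(C₆H₅OH (phenol)) ≈ 10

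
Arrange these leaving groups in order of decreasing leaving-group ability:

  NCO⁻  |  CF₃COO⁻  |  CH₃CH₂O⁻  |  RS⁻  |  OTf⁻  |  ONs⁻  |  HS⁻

OTf⁻: pKₐ(CF₃SO₃H (triflic acid)) ≈ -14
ONs⁻: pKₐ(p-O₂NC₆H₄SO₃H) ≈ -3.5
CF₃COO⁻: pKₐ(CF₃COOH) ≈ 0.2
NCO⁻: pKₐ(HOCN) ≈ 3.5
HS⁻: pKₐ(H₂S) ≈ 7
RS⁻: pKₐ(RSH (a thiol)) ≈ 10.5
CH₃CH₂O⁻: pKₐ(CH₃CH₂OH) ≈ 16

OTf⁻ > ONs⁻ > CF₃COO⁻ > NCO⁻ > HS⁻ > RS⁻ > CH₃CH₂O⁻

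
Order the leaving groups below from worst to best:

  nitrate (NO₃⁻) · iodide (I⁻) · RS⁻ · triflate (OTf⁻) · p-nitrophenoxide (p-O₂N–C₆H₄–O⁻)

RS⁻ < p-nitrophenoxide (p-O₂N–C₆H₄–O⁻) < nitrate (NO₃⁻) < iodide (I⁻) < triflate (OTf⁻)

Rank by basicity of the departing species: weakest base leaves most easily.
triflate (OTf⁻): pKₐ(CF₃SO₃H (triflic acid)) ≈ -14
iodide (I⁻): pKₐ(HI) ≈ -10 — large, highly polarisable; very weak base
nitrate (NO₃⁻): pKₐ(HNO₃) ≈ -1.3 — resonance-delocalised over three oxygens
p-nitrophenoxide (p-O₂N–C₆H₄–O⁻): pKₐ(p-nitrophenol) ≈ 7.2 — nitro group delocalises the charge; the classic chromogenic LG
RS⁻: pKₐ(RSH (a thiol)) ≈ 10.5
Listed from poorest to best leaving group as asked.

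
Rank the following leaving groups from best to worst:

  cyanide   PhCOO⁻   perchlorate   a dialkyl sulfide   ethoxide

perchlorate > a dialkyl sulfide > PhCOO⁻ > cyanide > ethoxide

The more stable X⁻ (or X) is on its own — i.e. the weaker a base it is — the better a leaving group it makes.
perchlorate: pKₐ(HClO₄) ≈ -10 — extremely weak base; rarely used for safety reasons
a dialkyl sulfide: pKₐ(R'₂SH⁺) ≈ -7
PhCOO⁻: pKₐ(C₆H₅COOH) ≈ 4.2
cyanide: pKₐ(HCN) ≈ 9.2 — sp carbon stabilises the charge somewhat, but still a poor LG
ethoxide: pKₐ(CH₃CH₂OH) ≈ 16 — strong base; alkoxides do not leave unassisted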